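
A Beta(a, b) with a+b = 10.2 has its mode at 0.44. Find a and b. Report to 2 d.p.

Since the density peak of Beta(a,b) is at (a−1)/(a+b−2),
a = 1 + 0.44(10.2−2) = 4.61 and b = 10.2 − 4.61 = 5.59.

a = 4.61, b = 5.59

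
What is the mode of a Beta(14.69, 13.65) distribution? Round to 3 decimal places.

0.520

The density x^(α−1)(1−x)^(β−1) is maximised at (α−1)/(α+β−2) = 13.69/26.34 = 0.520.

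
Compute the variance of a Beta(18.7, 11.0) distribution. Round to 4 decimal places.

α+β = 29.7 and αβ = 205.70, so Var = αβ/[(α+β)²(α+β+1)] = 205.70/27080.163 = 0.0076.

0.0076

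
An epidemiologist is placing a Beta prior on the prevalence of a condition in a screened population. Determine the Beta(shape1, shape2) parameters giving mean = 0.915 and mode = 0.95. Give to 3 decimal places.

shape1 = 23.529, shape2 = 2.186

Let s = shape1+shape2. Mean gives shape1 = μs = 0.915s; mode gives (shape1−1)/(s−2) = 0.95.
Substituting: 0.915s − 1 = 0.95(s−2) = 0.95s − 1.90, so -0.035s = -0.90 and s = 25.7143.
Then shape1 = 0.915×25.7143 = 23.529 and shape2 = s−shape1 = 2.186.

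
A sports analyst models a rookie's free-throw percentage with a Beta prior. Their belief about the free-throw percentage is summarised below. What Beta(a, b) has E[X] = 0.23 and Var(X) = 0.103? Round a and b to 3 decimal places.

a = 0.165, b = 0.554

Write ν = a+b; then a = μν and Var = μ(1−μ)/(ν+1).
ν = μ(1−μ)/Var − 1 = 0.1771/0.103 − 1 = 0.7194.
a = 0.23·0.7194 = 0.165, b = 0.77·0.7194 = 0.554.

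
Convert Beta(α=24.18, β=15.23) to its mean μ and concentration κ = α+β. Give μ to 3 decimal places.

κ = α+β = 24.18+15.23 = 39.41; μ = α/κ = 24.18/39.41 = 0.614.

μ = 0.614, κ = 39.41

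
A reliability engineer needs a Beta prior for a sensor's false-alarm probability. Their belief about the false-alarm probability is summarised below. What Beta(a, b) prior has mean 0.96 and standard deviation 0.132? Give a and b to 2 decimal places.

First σ² = 0.017424. Setting a = μn, b = (1−μ)n with n = a+b,
μ(1−μ)/(n+1) = 0.017424 ⇒ n+1 = 0.0384/0.017424 = 2.2039 ⇒ n = 1.2039.
Hence a = 0.96×1.2039 = 1.16, b = 0.04×1.2039 = 0.05.

a = 1.16, b = 0.05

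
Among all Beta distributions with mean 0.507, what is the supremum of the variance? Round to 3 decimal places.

For fixed mean μ the Beta variance is μ(1−μ)/(α+β+1), increasing as α+β decreases.
Its least upper bound (not attained) is μ(1−μ) = 0.507·0.493 = 0.250.

0.250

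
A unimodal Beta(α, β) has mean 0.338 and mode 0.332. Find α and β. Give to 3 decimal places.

α = 18.928, β = 37.072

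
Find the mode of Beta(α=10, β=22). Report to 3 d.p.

0.300

With α,β > 1, mode = (α−1)/(α+β−2) = 9/30 = 0.300.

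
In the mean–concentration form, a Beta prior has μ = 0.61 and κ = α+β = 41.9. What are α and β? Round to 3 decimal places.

α = 25.559, β = 16.341

α = μκ = 0.61×41.9 = 25.559 and β = (1−μ)κ = 0.39×41.9 = 16.341.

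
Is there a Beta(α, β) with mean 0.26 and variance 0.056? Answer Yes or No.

For any Beta, Var(X) < E[X]·(1−E[X]).
Here μ(1−μ) = 0.26×0.74 = 0.1924, and 0.056 < 0.1924.

Yes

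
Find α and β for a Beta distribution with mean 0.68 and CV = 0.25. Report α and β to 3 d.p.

σ = CV·μ = 0.25×0.68 = 0.17000, so σ² = 0.028900.
s+1 = μ(1−μ)/σ² = 0.2176/0.028900 = 7.5294, so s = α+β = 6.5294.
α = μs = 4.440, β = (1−μ)s = 2.089.

α = 4.440, β = 2.089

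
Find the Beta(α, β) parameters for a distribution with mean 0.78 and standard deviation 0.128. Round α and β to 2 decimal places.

First σ² = 0.016384. Setting α = μn, β = (1−μ)n with n = α+β,
μ(1−μ)/(n+1) = 0.016384 ⇒ n+1 = 0.1716/0.016384 = 10.4736 ⇒ n = 9.4736.
Hence α = 0.78×9.4736 = 7.39, β = 0.22×9.4736 = 2.08.

α = 7.39, β = 2.08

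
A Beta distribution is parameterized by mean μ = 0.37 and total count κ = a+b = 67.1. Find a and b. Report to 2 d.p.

Split κ in proportion μ : (1−μ): a = 0.37·67.1 = 24.83, b = 67.1 − 24.83 = 42.27.

a = 24.83, b = 42.27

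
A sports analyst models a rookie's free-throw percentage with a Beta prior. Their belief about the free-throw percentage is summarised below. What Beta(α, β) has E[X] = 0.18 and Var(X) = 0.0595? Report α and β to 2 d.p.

α = 0.27, β = 1.21

Write ν = α+β; then α = μν and Var = μ(1−μ)/(ν+1).
ν = μ(1−μ)/Var − 1 = 0.1476/0.0595 − 1 = 1.4807.
α = 0.18·1.4807 = 0.27, β = 0.82·1.4807 = 1.21.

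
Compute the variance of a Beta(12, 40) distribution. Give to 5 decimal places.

0.00335

α+β = 52 and αβ = 480, so Var = αβ/[(α+β)²(α+β+1)] = 480/143312 = 0.00335.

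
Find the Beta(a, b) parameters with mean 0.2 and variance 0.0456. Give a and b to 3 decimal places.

a = 0.502, b = 2.007

Let s = a+b. The Beta variance is μ(1−μ)/(s+1).
So s+1 = μ(1−μ)/σ² = (0.2×0.8)/0.0456 = 0.16/0.0456 = 3.5088, giving s = 2.5088.
Then a = μs = 0.2×2.5088 = 0.502 and b = (1−μ)s = 0.8×2.5088 = 2.007.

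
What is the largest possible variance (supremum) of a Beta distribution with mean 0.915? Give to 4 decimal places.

0.0778

Var = μ(1−μ)/(α+β+1), which approaches μ(1−μ) as α+β → 0.
So the supremum is μ(1−μ) = 0.915×0.085 = 0.0778.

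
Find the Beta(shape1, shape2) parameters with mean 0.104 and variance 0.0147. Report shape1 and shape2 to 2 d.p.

shape1 = 0.56, shape2 = 4.78

Write ν = shape1+shape2; then shape1 = μν and Var = μ(1−μ)/(ν+1).
ν = μ(1−μ)/Var − 1 = 0.093184/0.0147 − 1 = 5.3390.
shape1 = 0.104·5.3390 = 0.56, shape2 = 0.896·5.3390 = 4.78.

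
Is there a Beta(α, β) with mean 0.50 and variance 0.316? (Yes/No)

For any Beta, Var(X) < E[X]·(1−E[X]).
Here μ(1−μ) = 0.50×0.50 = 0.2500, and 0.316 ≥ 0.2500.

No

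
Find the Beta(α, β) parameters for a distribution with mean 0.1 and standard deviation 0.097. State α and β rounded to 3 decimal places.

α = 0.857, β = 7.709

σ² = 0.097² = 0.009409.
With s = α+β, Var = μ(1−μ)/(s+1), so s+1 = (0.1×0.9)/0.009409 = 9.5653 and s = 8.5653.
α = μs = 0.857, β = (1−μ)s = 7.709.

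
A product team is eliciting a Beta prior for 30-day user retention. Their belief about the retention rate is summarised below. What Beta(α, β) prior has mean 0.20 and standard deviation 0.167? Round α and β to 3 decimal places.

α = 0.947, β = 3.790

First σ² = 0.027889. Setting α = μn, β = (1−μ)n with n = α+β,
μ(1−μ)/(n+1) = 0.027889 ⇒ n+1 = 0.1600/0.027889 = 5.7370 ⇒ n = 4.7370.
Hence α = 0.20×4.7370 = 0.947, β = 0.80×4.7370 = 3.790.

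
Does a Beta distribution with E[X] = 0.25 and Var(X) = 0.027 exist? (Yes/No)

A Beta with mean μ has variance μ(1−μ)/(α+β+1) < μ(1−μ).
Here μ(1−μ) = 0.25×0.75 = 0.1875, and 0.027 < 0.1875.

Yes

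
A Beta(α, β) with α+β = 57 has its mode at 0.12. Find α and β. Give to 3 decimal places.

For α,β>1 the mode is (α−1)/(α+β−2), so α = mode·(κ−2)+1 = 0.12×55+1 = 7.600.
And β = (1−mode)·(κ−2)+1 = 0.88×55+1 = 49.400.

α = 7.600, β = 49.400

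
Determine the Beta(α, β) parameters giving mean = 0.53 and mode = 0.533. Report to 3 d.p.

With s = α+β: μ = α/s and mode = (α−1)/(s−2). Eliminating α = μs,
μs − 1 = m(s−2) ⇒ s(μ−m) = 1−2m ⇒ s = -0.066/-0.003 = 22.0000.
So α = μs = 11.660, β = (1−μ)s = 10.340.

α = 11.660, β = 10.340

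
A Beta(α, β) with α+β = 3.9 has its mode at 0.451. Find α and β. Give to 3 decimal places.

α = 1.857, β = 2.043

For α,β>1 the mode is (α−1)/(α+β−2), so α = mode·(κ−2)+1 = 0.451×1.9+1 = 1.857.
And β = (1−mode)·(κ−2)+1 = 0.549×1.9+1 = 2.043.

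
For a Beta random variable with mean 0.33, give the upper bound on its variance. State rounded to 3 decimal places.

0.221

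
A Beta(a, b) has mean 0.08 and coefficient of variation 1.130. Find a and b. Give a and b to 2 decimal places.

a = 0.64, b = 7.37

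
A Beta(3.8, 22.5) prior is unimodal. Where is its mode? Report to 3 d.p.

The density x^(α−1)(1−x)^(β−1) is maximised at (α−1)/(α+β−2) = 2.8/24.3 = 0.115.

0.115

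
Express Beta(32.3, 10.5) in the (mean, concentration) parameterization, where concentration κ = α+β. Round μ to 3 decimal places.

κ = α+β = 32.3+10.5 = 42.8; μ = α/κ = 32.3/42.8 = 0.755.

μ = 0.755, κ = 42.8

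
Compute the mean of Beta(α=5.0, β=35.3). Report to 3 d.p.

0.124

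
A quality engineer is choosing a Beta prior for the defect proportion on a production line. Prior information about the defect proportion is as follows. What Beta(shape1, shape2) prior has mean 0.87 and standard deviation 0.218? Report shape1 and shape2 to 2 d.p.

shape1 = 1.20, shape2 = 0.18

σ² = 0.218² = 0.047524.
With s = shape1+shape2, Var = μ(1−μ)/(s+1), so s+1 = (0.87×0.13)/0.047524 = 2.3799 and s = 1.3799.
shape1 = μs = 1.20, shape2 = (1−μ)s = 0.18.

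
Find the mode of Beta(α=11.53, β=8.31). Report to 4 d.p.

The density x^(α−1)(1−x)^(β−1) is maximised at (α−1)/(α+β−2) = 10.53/17.84 = 0.5902.

0.5902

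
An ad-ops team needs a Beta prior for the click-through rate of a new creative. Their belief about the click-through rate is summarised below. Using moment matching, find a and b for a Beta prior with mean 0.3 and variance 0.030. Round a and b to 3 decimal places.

a = 1.800, b = 4.200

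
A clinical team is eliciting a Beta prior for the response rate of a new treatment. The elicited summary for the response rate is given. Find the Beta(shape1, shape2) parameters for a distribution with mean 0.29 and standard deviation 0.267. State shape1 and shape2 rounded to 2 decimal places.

shape1 = 0.55, shape2 = 1.34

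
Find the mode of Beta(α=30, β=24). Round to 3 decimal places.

The density x^(α−1)(1−x)^(β−1) is maximised at (α−1)/(α+β−2) = 29/52 = 0.558.

0.558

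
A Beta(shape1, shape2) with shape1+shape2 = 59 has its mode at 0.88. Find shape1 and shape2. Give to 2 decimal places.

Since the density peak of Beta(shape1,shape2) is at (shape1−1)/(shape1+shape2−2),
shape1 = 1 + 0.88(59−2) = 51.16 and shape2 = 59 − 51.16 = 7.84.

shape1 = 51.16, shape2 = 7.84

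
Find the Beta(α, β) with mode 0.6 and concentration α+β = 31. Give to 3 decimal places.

α = 18.400, β = 12.600

Since the density peak of Beta(α,β) is at (α−1)/(α+β−2),
α = 1 + 0.6(31−2) = 18.400 and β = 31 − 18.400 = 12.600.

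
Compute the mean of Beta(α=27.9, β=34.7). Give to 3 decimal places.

0.446

The Beta mean is α/(α+β) = 27.9/(27.9+34.7) = 0.446.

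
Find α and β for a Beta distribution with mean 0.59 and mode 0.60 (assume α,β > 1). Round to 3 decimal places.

α = 11.800, β = 8.200

With s = α+β: μ = α/s and mode = (α−1)/(s−2). Eliminating α = μs,
μs − 1 = m(s−2) ⇒ s(μ−m) = 1−2m ⇒ s = -0.20/-0.01 = 20.0000.
So α = μs = 11.800, β = (1−μ)s = 8.200.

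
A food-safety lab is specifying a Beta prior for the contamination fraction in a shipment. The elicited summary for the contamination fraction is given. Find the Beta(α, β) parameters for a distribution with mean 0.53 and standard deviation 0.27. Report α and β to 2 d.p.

First σ² = 0.0729. Setting α = μn, β = (1−μ)n with n = α+β,
μ(1−μ)/(n+1) = 0.0729 ⇒ n+1 = 0.2491/0.0729 = 3.4170 ⇒ n = 2.4170.
Hence α = 0.53×2.4170 = 1.28, β = 0.47×2.4170 = 1.14.

α = 1.28, β = 1.14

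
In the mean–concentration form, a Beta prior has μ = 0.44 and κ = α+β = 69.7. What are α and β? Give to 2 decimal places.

α = 30.67, β = 39.03

Split κ in proportion μ : (1−μ): α = 0.44·69.7 = 30.67, β = 69.7 − 30.67 = 39.03.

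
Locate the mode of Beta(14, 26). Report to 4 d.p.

0.3421

With α,β > 1, mode = (α−1)/(α+β−2) = 13/38 = 0.3421.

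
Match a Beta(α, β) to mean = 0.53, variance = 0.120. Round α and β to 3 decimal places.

Let s = α+β. The Beta variance is μ(1−μ)/(s+1).
So s+1 = μ(1−μ)/σ² = (0.53×0.47)/0.120 = 0.2491/0.120 = 2.0758, giving s = 1.0758.
Then α = μs = 0.53×1.0758 = 0.570 and β = (1−μ)s = 0.47×1.0758 = 0.506.

α = 0.570, β = 0.506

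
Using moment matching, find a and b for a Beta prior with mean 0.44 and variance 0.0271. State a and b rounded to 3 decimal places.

Let s = a+b. The Beta variance is μ(1−μ)/(s+1).
So s+1 = μ(1−μ)/σ² = (0.44×0.56)/0.0271 = 0.2464/0.0271 = 9.0923, giving s = 8.0923.
Then a = μs = 0.44×8.0923 = 3.561 and b = (1−μ)s = 0.56×8.0923 = 4.532.

a = 3.561, b = 4.532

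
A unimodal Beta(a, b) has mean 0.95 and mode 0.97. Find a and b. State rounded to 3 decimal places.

a = 44.650, b = 2.350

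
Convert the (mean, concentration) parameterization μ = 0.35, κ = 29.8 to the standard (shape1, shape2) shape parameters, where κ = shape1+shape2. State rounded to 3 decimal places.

shape1 = 10.430, shape2 = 19.370

shape1 = μκ = 0.35×29.8 = 10.430 and shape2 = (1−μ)κ = 0.65×29.8 = 19.370.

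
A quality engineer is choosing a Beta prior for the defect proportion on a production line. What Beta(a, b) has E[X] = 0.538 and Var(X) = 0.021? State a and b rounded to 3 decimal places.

a = 5.830, b = 5.006

Let s = a+b. The Beta variance is μ(1−μ)/(s+1).
So s+1 = μ(1−μ)/σ² = (0.538×0.462)/0.021 = 0.248556/0.021 = 11.8360, giving s = 10.8360.
Then a = μs = 0.538×10.8360 = 5.830 and b = (1−μ)s = 0.462×10.8360 = 5.006.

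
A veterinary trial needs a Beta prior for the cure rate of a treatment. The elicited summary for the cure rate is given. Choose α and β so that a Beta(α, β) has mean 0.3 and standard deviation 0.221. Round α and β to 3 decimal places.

Variance = 0.221² = 0.048841. The moment-matching identity α+β = μ(1−μ)/Var − 1 gives
α+β = 0.21/0.048841 − 1 = 3.2997, so α = μ·3.2997 = 0.990 and β = (1−μ)·3.2997 = 2.310.

α = 0.990, β = 2.310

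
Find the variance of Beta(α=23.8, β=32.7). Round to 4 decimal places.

0.0042

α+β = 56.5 and αβ = 778.26, so Var = αβ/[(α+β)²(α+β+1)] = 778.26/183554.375 = 0.0042.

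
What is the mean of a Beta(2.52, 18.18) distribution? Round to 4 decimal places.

The Beta mean is α/(α+β) = 2.52/(2.52+18.18) = 0.1217.

0.1217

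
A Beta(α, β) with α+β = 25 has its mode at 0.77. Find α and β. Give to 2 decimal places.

For α,β>1 the mode is (α−1)/(α+β−2), so α = mode·(κ−2)+1 = 0.77×23+1 = 18.71.
And β = (1−mode)·(κ−2)+1 = 0.23×23+1 = 6.29.

α = 18.71, β = 6.29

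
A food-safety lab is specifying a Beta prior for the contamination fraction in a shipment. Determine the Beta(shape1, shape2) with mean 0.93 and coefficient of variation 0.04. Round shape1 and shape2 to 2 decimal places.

shape1 = 42.82, shape2 = 3.22

σ = CV·μ = 0.04×0.93 = 0.03720, so σ² = 0.001384.
s+1 = μ(1−μ)/σ² = 0.0651/0.001384 = 47.0430, so s = shape1+shape2 = 46.0430.
shape1 = μs = 42.82, shape2 = (1−μ)s = 3.22.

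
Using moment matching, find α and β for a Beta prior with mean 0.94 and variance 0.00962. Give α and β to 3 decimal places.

α = 4.571, β = 0.292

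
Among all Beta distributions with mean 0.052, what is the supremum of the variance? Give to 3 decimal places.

0.049

Var = μ(1−μ)/(α+β+1), which approaches μ(1−μ) as α+β → 0.
So the supremum is μ(1−μ) = 0.052×0.948 = 0.049.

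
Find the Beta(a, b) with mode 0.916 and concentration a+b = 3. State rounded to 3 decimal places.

a = 1.916, b = 1.084

Mode = (a−1)/(κ−2) with κ = a+b, so a−1 = 0.916·1 = 0.916.
a = 1.916; b = κ − a = 1.084.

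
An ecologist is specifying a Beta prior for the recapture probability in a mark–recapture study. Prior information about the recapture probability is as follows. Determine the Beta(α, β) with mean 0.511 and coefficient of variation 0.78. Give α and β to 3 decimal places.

α = 0.293, β = 0.280

Var = (CV·μ)² = (0.78×0.511)² = 0.158866.
α+β = μ(1−μ)/Var − 1 = 0.249879/0.158866 − 1 = 0.5729.
Thus α = 0.511·0.5729 = 0.293 and β = 0.489·0.5729 = 0.280.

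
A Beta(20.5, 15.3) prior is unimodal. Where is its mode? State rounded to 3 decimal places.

With α,β > 1, mode = (α−1)/(α+β−2) = 19.5/33.8 = 0.577.

0.577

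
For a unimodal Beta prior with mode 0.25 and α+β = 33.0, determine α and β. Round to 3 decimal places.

Since the density peak of Beta(α,β) is at (α−1)/(α+β−2),
α = 1 + 0.25(33.0−2) = 8.750 and β = 33.0 − 8.750 = 24.250.

α = 8.750, β = 24.250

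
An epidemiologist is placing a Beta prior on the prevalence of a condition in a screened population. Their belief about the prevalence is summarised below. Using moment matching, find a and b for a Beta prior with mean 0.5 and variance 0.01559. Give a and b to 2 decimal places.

Let s = a+b. The Beta variance is μ(1−μ)/(s+1).
So s+1 = μ(1−μ)/σ² = (0.5×0.5)/0.01559 = 0.25/0.01559 = 16.0359, giving s = 15.0359.
Then a = μs = 0.5×15.0359 = 7.52 and b = (1−μ)s = 0.5×15.0359 = 7.52.

a = 7.52, b = 7.52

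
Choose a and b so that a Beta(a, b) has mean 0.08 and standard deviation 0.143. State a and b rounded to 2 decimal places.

a = 0.21, b = 2.39

Variance = 0.143² = 0.020449. The moment-matching identity a+b = μ(1−μ)/Var − 1 gives
a+b = 0.0736/0.020449 − 1 = 2.5992, so a = μ·2.5992 = 0.21 and b = (1−μ)·2.5992 = 2.39.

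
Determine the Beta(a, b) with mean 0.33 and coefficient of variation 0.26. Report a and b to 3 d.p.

a = 9.581, b = 19.453

σ = CV·μ = 0.26×0.33 = 0.08580, so σ² = 0.007362.
s+1 = μ(1−μ)/σ² = 0.2211/0.007362 = 30.0341, so s = a+b = 29.0341.
a = μs = 9.581, b = (1−μ)s = 19.453.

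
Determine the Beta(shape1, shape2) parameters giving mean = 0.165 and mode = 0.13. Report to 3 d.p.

Let s = shape1+shape2. Mean gives shape1 = μs = 0.165s; mode gives (shape1−1)/(s−2) = 0.13.
Substituting: 0.165s − 1 = 0.13(s−2) = 0.13s − 0.26, so 0.035s = 0.74 and s = 21.1429.
Then shape1 = 0.165×21.1429 = 3.489 and shape2 = s−shape1 = 17.654.

shape1 = 3.489, shape2 = 17.654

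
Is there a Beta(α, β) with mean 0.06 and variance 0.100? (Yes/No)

No

For any Beta, Var(X) < E[X]·(1−E[X]).
Here μ(1−μ) = 0.06×0.94 = 0.0564, and 0.100 ≥ 0.0564.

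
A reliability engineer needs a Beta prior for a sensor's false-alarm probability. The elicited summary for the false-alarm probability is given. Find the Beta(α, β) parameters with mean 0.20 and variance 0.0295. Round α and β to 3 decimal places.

α = 0.885, β = 3.539

Let s = α+β. The Beta variance is μ(1−μ)/(s+1).
So s+1 = μ(1−μ)/σ² = (0.20×0.80)/0.0295 = 0.1600/0.0295 = 5.4237, giving s = 4.4237.
Then α = μs = 0.20×4.4237 = 0.885 and β = (1−μ)s = 0.80×4.4237 = 3.539.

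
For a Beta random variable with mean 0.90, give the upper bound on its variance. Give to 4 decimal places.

For fixed mean μ the Beta variance is μ(1−μ)/(α+β+1), increasing as α+β decreases.
Its least upper bound (not attained) is μ(1−μ) = 0.90·0.10 = 0.0900.

0.0900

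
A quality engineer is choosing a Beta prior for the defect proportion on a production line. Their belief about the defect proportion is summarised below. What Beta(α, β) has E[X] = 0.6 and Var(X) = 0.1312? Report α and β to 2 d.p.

Let s = α+β. The Beta variance is μ(1−μ)/(s+1).
So s+1 = μ(1−μ)/σ² = (0.6×0.4)/0.1312 = 0.24/0.1312 = 1.8293, giving s = 0.8293.
Then α = μs = 0.6×0.8293 = 0.50 and β = (1−μ)s = 0.4×0.8293 = 0.33.

α = 0.50, β = 0.33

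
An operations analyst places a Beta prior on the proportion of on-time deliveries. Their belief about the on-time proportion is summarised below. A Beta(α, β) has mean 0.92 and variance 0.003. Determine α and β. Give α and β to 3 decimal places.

α = 21.651, β = 1.883

By moment matching, α+β = μ(1−μ)/σ² − 1 = (0.92·0.08)/0.003 − 1 = 24.5333 − 1 = 23.5333.
Since α/(α+β) = μ, α = 0.92·23.5333 = 21.651 and β = 0.08·23.5333 = 1.883.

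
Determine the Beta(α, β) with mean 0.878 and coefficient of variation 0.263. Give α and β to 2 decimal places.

α = 0.89, β = 0.12

Var = (CV·μ)² = (0.263×0.878)² = 0.053321.
α+β = μ(1−μ)/Var − 1 = 0.107116/0.053321 − 1 = 1.0089.
Thus α = 0.878·1.0089 = 0.89 and β = 0.122·1.0089 = 0.12.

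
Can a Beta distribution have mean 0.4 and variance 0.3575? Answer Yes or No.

A Beta with mean μ has variance μ(1−μ)/(α+β+1) < μ(1−μ).
Here μ(1−μ) = 0.4×0.6 = 0.24, and 0.3575 ≥ 0.24.

No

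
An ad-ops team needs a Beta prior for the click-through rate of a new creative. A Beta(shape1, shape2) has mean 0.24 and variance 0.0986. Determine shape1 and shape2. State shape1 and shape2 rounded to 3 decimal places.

shape1 = 0.204, shape2 = 0.646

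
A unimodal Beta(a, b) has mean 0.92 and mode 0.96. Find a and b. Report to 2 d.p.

Let s = a+b. Mean gives a = μs = 0.92s; mode gives (a−1)/(s−2) = 0.96.
Substituting: 0.92s − 1 = 0.96(s−2) = 0.96s − 1.92, so -0.04s = -0.92 and s = 23.0000.
Then a = 0.92×23.0000 = 21.16 and b = s−a = 1.84.

a = 21.16, b = 1.84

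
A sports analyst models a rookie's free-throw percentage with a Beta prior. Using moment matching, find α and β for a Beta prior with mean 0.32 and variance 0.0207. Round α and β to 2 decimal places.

Let s = α+β. The Beta variance is μ(1−μ)/(s+1).
So s+1 = μ(1−μ)/σ² = (0.32×0.68)/0.0207 = 0.2176/0.0207 = 10.5121, giving s = 9.5121.
Then α = μs = 0.32×9.5121 = 3.04 and β = (1−μ)s = 0.68×9.5121 = 6.47.

α = 3.04, β = 6.47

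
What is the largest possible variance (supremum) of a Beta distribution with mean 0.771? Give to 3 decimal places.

For fixed mean μ the Beta variance is μ(1−μ)/(α+β+1), increasing as α+β decreases.
Its least upper bound (not attained) is μ(1−μ) = 0.771·0.229 = 0.177.

0.177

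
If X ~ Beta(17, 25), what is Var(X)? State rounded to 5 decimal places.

Var = αβ/[(α+β)²(α+β+1)] = (17×25)/(42²×43) = 425/75852 = 0.00560.

0.00560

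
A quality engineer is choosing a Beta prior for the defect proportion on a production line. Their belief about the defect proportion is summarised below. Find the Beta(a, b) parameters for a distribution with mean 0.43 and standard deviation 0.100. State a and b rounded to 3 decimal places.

Variance = 0.100² = 0.010000. The moment-matching identity a+b = μ(1−μ)/Var − 1 gives
a+b = 0.2451/0.010000 − 1 = 23.5100, so a = μ·23.5100 = 10.109 and b = (1−μ)·23.5100 = 13.401.

a = 10.109, b = 13.401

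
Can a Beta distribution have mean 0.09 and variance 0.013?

Yes

For any Beta, Var(X) < E[X]·(1−E[X]).
Here μ(1−μ) = 0.09×0.91 = 0.0819, and 0.013 < 0.0819.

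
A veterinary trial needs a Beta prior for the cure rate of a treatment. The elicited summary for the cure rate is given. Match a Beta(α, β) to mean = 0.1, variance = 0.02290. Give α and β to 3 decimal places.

α = 0.293, β = 2.637

By moment matching, α+β = μ(1−μ)/σ² − 1 = (0.1·0.9)/0.02290 − 1 = 3.9301 − 1 = 2.9301.
Since α/(α+β) = μ, α = 0.1·2.9301 = 0.293 and β = 0.9·2.9301 = 2.637.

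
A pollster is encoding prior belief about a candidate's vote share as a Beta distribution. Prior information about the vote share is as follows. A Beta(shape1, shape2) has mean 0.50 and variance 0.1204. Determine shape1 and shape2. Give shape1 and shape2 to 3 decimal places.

Let s = shape1+shape2. The Beta variance is μ(1−μ)/(s+1).
So s+1 = μ(1−μ)/σ² = (0.50×0.50)/0.1204 = 0.2500/0.1204 = 2.0764, giving s = 1.0764.
Then shape1 = μs = 0.50×1.0764 = 0.538 and shape2 = (1−μ)s = 0.50×1.0764 = 0.538.

shape1 = 0.538, shape2 = 0.538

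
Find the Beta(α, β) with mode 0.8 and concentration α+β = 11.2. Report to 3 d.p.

Mode = (α−1)/(κ−2) with κ = α+β, so α−1 = 0.8·9.2 = 7.360.
α = 8.360; β = κ − α = 2.840.

α = 8.360, β = 2.840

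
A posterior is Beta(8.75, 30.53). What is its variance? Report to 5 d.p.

0.00430

μ = 8.75/39.28 = 0.222760; Var = μ(1−μ)/(α+β+1) = 0.1731378/40.28 = 0.00430.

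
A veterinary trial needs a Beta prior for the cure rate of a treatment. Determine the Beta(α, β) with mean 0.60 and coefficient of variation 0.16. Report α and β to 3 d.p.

α = 15.025, β = 10.017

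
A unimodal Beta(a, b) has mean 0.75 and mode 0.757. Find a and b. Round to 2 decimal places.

With s = a+b: μ = a/s and mode = (a−1)/(s−2). Eliminating a = μs,
μs − 1 = m(s−2) ⇒ s(μ−m) = 1−2m ⇒ s = -0.514/-0.007 = 73.4286.
So a = μs = 55.07, b = (1−μ)s = 18.36.

a = 55.07, b = 18.36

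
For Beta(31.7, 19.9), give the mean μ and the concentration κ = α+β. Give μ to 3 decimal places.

μ = 0.614, κ = 51.6

κ = α+β = 31.7+19.9 = 51.6; μ = α/κ = 31.7/51.6 = 0.614.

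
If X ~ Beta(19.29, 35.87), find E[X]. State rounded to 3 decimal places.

The Beta mean is α/(α+β) = 19.29/(19.29+35.87) = 0.350.

0.350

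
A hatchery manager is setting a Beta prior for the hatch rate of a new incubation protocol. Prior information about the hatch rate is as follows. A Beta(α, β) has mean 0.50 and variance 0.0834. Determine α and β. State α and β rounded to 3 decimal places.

α = 0.999, β = 0.999

By moment matching, α+β = μ(1−μ)/σ² − 1 = (0.50·0.50)/0.0834 − 1 = 2.9976 − 1 = 1.9976.
Since α/(α+β) = μ, α = 0.50·1.9976 = 0.999 and β = 0.50·1.9976 = 0.999.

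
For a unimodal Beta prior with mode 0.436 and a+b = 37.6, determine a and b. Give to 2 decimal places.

a = 16.52, b = 21.08

Mode = (a−1)/(κ−2) with κ = a+b, so a−1 = 0.436·35.6 = 15.52.
a = 16.52; b = κ − a = 21.08.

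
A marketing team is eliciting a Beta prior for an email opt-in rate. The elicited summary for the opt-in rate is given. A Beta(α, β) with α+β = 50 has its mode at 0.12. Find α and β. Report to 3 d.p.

α = 6.760, β = 43.240

Since the density peak of Beta(α,β) is at (α−1)/(α+β−2),
α = 1 + 0.12(50−2) = 6.760 and β = 50 − 6.760 = 43.240.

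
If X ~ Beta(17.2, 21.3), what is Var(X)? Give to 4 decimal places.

Var = αβ/[(α+β)²(α+β+1)] = (17.2×21.3)/(38.5²×39.5) = 366.36/58548.875 = 0.0063.

0.0063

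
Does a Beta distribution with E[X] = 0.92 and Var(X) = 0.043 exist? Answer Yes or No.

A Beta with mean μ has variance μ(1−μ)/(α+β+1) < μ(1−μ).
Here μ(1−μ) = 0.92×0.08 = 0.0736, and 0.043 < 0.0736.

Yes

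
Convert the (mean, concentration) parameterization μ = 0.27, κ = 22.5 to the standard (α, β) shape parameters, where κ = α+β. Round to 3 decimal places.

α = 6.075, β = 16.425

Split κ in proportion μ : (1−μ): α = 0.27·22.5 = 6.075, β = 22.5 − 6.075 = 16.425.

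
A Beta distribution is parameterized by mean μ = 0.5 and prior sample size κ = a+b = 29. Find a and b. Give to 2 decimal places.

a = 14.50, b = 14.50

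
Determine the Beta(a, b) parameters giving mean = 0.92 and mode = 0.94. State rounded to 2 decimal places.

a = 40.48, b = 3.52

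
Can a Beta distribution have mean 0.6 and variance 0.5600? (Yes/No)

No

For any Beta, Var(X) < E[X]·(1−E[X]).
Here μ(1−μ) = 0.6×0.4 = 0.24, and 0.5600 ≥ 0.24.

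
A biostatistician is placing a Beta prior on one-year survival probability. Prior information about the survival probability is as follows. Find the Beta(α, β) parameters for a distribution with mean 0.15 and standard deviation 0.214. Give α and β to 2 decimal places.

Variance = 0.214² = 0.045796. The moment-matching identity α+β = μ(1−μ)/Var − 1 gives
α+β = 0.1275/0.045796 − 1 = 1.7841, so α = μ·1.7841 = 0.27 and β = (1−μ)·1.7841 = 1.52.

α = 0.27, β = 1.52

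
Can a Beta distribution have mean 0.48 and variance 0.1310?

Yes

For any Beta, Var(X) < E[X]·(1−E[X]).
Here μ(1−μ) = 0.48×0.52 = 0.2496, and 0.1310 < 0.2496.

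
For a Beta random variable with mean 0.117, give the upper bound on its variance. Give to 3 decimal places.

0.103

For fixed mean μ the Beta variance is μ(1−μ)/(α+β+1), increasing as α+β decreases.
Its least upper bound (not attained) is μ(1−μ) = 0.117·0.883 = 0.103.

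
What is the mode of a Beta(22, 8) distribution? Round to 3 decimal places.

The density x^(α−1)(1−x)^(β−1) is maximised at (α−1)/(α+β−2) = 21/28 = 0.750.

0.750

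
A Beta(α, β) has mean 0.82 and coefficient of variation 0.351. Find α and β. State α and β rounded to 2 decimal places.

α = 0.64, β = 0.14

σ = CV·μ = 0.351×0.82 = 0.28782, so σ² = 0.082840.
s+1 = μ(1−μ)/σ² = 0.1476/0.082840 = 1.7817, so s = α+β = 0.7817.
α = μs = 0.64, β = (1−μ)s = 0.14.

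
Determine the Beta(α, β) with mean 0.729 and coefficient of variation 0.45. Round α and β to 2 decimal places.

σ = CV·μ = 0.45×0.729 = 0.32805, so σ² = 0.107617.
s+1 = μ(1−μ)/σ² = 0.197559/0.107617 = 1.8358, so s = α+β = 0.8358.
α = μs = 0.61, β = (1−μ)s = 0.23.

α = 0.61, β = 0.23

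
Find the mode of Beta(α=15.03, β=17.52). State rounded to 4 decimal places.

The density x^(α−1)(1−x)^(β−1) is maximised at (α−1)/(α+β−2) = 14.03/30.55 = 0.4592.

0.4592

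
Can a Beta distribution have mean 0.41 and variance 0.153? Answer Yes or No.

A Beta with mean μ has variance μ(1−μ)/(α+β+1) < μ(1−μ).
Here μ(1−μ) = 0.41×0.59 = 0.2419, and 0.153 < 0.2419.

Yes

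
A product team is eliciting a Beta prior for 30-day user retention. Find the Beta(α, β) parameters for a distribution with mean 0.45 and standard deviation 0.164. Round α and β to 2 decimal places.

α = 3.69, β = 4.51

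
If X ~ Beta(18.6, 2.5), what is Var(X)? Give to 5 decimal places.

Var = αβ/[(α+β)²(α+β+1)] = (18.6×2.5)/(21.1²×22.1) = 46.50/9839.141 = 0.00473.

0.00473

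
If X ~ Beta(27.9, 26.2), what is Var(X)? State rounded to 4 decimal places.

Var = αβ/[(α+β)²(α+β+1)] = (27.9×26.2)/(54.1²×55.1) = 730.98/161267.231 = 0.0045.

0.0045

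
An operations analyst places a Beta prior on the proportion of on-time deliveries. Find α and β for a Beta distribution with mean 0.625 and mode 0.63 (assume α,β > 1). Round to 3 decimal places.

With s = α+β: μ = α/s and mode = (α−1)/(s−2). Eliminating α = μs,
μs − 1 = m(s−2) ⇒ s(μ−m) = 1−2m ⇒ s = -0.26/-0.005 = 52.0000.
So α = μs = 32.500, β = (1−μ)s = 19.500.

α = 32.500, β = 19.500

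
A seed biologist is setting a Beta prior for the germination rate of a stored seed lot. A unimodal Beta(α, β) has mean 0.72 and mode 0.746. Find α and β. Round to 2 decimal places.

α = 13.62, β = 5.30

Let s = α+β. Mean gives α = μs = 0.72s; mode gives (α−1)/(s−2) = 0.746.
Substituting: 0.72s − 1 = 0.746(s−2) = 0.746s − 1.492, so -0.026s = -0.492 and s = 18.9231.
Then α = 0.72×18.9231 = 13.62 and β = s−α = 5.30.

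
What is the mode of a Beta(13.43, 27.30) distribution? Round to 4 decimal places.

0.3209

With α,β > 1, mode = (α−1)/(α+β−2) = 12.43/38.73 = 0.3209.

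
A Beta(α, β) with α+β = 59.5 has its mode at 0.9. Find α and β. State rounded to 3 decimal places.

α = 52.750, β = 6.750

Since the density peak of Beta(α,β) is at (α−1)/(α+β−2),
α = 1 + 0.9(59.5−2) = 52.750 and β = 59.5 − 52.750 = 6.750.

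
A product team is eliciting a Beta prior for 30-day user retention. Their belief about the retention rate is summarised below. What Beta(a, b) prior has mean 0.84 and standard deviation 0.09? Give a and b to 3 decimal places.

a = 13.098, b = 2.495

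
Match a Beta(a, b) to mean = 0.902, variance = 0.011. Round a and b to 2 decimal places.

a = 6.35, b = 0.69

Let s = a+b. The Beta variance is μ(1−μ)/(s+1).
So s+1 = μ(1−μ)/σ² = (0.902×0.098)/0.011 = 0.088396/0.011 = 8.0360, giving s = 7.0360.
Then a = μs = 0.902×7.0360 = 6.35 and b = (1−μ)s = 0.098×7.0360 = 0.69.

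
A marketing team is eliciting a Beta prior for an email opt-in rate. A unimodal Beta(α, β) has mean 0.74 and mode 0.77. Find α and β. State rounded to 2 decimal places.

Let s = α+β. Mean gives α = μs = 0.74s; mode gives (α−1)/(s−2) = 0.77.
Substituting: 0.74s − 1 = 0.77(s−2) = 0.77s − 1.54, so -0.03s = -0.54 and s = 18.0000.
Then α = 0.74×18.0000 = 13.32 and β = s−α = 4.68.

α = 13.32, β = 4.68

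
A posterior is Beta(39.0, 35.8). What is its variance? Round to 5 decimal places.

Var = αβ/[(α+β)²(α+β+1)] = (39.0×35.8)/(74.8²×75.8) = 1396.20/424104.032 = 0.00329.

0.00329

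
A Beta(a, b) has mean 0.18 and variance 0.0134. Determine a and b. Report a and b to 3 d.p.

Write ν = a+b; then a = μν and Var = μ(1−μ)/(ν+1).
ν = μ(1−μ)/Var − 1 = 0.1476/0.0134 − 1 = 10.0149.
a = 0.18·10.0149 = 1.803, b = 0.82·10.0149 = 8.212.

a = 1.803, b = 8.212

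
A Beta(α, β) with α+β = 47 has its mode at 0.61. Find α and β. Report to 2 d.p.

Since the density peak of Beta(α,β) is at (α−1)/(α+β−2),
α = 1 + 0.61(47−2) = 28.45 and β = 47 − 28.45 = 18.55.

α = 28.45, β = 18.55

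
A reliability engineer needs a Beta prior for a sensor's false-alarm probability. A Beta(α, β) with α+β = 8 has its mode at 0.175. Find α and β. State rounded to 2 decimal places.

Mode = (α−1)/(κ−2) with κ = α+β, so α−1 = 0.175·6 = 1.05.
α = 2.05; β = κ − α = 5.95.

α = 2.05, β = 5.95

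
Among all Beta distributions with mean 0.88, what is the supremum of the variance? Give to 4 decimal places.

Var = μ(1−μ)/(α+β+1), which approaches μ(1−μ) as α+β → 0.
So the supremum is μ(1−μ) = 0.88×0.12 = 0.1056.

0.1056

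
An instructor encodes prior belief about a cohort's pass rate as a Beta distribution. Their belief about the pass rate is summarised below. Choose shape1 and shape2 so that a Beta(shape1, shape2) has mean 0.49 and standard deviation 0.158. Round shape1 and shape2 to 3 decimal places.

σ² = 0.158² = 0.024964.
With s = shape1+shape2, Var = μ(1−μ)/(s+1), so s+1 = (0.49×0.51)/0.024964 = 10.0104 and s = 9.0104.
shape1 = μs = 4.415, shape2 = (1−μ)s = 4.595.

shape1 = 4.415, shape2 = 4.595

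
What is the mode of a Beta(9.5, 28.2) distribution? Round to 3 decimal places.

The density x^(α−1)(1−x)^(β−1) is maximised at (α−1)/(α+β−2) = 8.5/35.7 = 0.238.

0.238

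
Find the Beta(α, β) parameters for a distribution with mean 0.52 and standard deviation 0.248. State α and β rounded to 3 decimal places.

α = 1.590, β = 1.468

Variance = 0.248² = 0.061504. The moment-matching identity α+β = μ(1−μ)/Var − 1 gives
α+β = 0.2496/0.061504 − 1 = 3.0583, so α = μ·3.0583 = 1.590 and β = (1−μ)·3.0583 = 1.468.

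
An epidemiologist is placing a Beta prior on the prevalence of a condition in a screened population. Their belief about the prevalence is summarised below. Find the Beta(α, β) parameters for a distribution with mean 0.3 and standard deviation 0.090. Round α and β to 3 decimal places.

α = 7.478, β = 17.448

First σ² = 0.008100. Setting α = μn, β = (1−μ)n with n = α+β,
μ(1−μ)/(n+1) = 0.008100 ⇒ n+1 = 0.21/0.008100 = 25.9259 ⇒ n = 24.9259.
Hence α = 0.3×24.9259 = 7.478, β = 0.7×24.9259 = 17.448.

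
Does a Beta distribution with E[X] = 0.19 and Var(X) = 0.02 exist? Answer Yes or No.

Yes

A Beta with mean μ has variance μ(1−μ)/(α+β+1) < μ(1−μ).
Here μ(1−μ) = 0.19×0.81 = 0.1539, and 0.02 < 0.1539.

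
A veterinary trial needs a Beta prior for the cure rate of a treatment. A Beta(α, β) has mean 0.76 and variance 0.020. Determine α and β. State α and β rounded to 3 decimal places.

Let s = α+β. The Beta variance is μ(1−μ)/(s+1).
So s+1 = μ(1−μ)/σ² = (0.76×0.24)/0.020 = 0.1824/0.020 = 9.1200, giving s = 8.1200.
Then α = μs = 0.76×8.1200 = 6.171 and β = (1−μ)s = 0.24×8.1200 = 1.949.

α = 6.171, β = 1.949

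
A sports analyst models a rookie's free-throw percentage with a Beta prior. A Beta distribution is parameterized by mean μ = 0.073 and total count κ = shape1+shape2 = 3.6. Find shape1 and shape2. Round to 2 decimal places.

shape1 = 0.26, shape2 = 3.34

shape1 = μκ = 0.073×3.6 = 0.26 and shape2 = (1−μ)κ = 0.927×3.6 = 3.34.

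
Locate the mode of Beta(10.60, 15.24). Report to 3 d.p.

0.403

The density x^(α−1)(1−x)^(β−1) is maximised at (α−1)/(α+β−2) = 9.60/23.84 = 0.403.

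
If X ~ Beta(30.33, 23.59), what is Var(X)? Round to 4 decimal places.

μ = 30.33/53.92 = 0.562500; Var = μ(1−μ)/(α+β+1) = 0.2460938/54.92 = 0.0045.

0.0045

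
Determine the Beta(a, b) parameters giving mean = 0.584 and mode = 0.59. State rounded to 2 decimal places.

Let s = a+b. Mean gives a = μs = 0.584s; mode gives (a−1)/(s−2) = 0.59.
Substituting: 0.584s − 1 = 0.59(s−2) = 0.59s − 1.18, so -0.006s = -0.18 and s = 30.0000.
Then a = 0.584×30.0000 = 17.52 and b = s−a = 12.48.

a = 17.52, b = 12.48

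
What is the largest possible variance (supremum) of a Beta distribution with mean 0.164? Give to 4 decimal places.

For fixed mean μ the Beta variance is μ(1−μ)/(α+β+1), increasing as α+β decreases.
Its least upper bound (not attained) is μ(1−μ) = 0.164·0.836 = 0.1371.

0.1371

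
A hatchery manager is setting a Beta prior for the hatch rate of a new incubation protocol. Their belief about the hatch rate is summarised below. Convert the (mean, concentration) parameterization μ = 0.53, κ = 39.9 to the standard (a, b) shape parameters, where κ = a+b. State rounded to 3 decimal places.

Split κ in proportion μ : (1−μ): a = 0.53·39.9 = 21.147, b = 39.9 − 21.147 = 18.753.

a = 21.147, b = 18.753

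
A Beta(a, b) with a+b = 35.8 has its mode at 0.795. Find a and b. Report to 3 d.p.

a = 27.871, b = 7.929

For a,b>1 the mode is (a−1)/(a+b−2), so a = mode·(κ−2)+1 = 0.795×33.8+1 = 27.871.
And b = (1−mode)·(κ−2)+1 = 0.205×33.8+1 = 7.929.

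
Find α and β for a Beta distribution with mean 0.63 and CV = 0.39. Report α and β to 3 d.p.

α = 1.803, β = 1.059

Var = (CV·μ)² = (0.39×0.63)² = 0.060368.
α+β = μ(1−μ)/Var − 1 = 0.2331/0.060368 − 1 = 2.8613.
Thus α = 0.63·2.8613 = 1.803 and β = 0.37·2.8613 = 1.059.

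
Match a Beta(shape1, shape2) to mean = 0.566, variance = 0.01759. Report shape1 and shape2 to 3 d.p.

shape1 = 7.338, shape2 = 5.627

Write ν = shape1+shape2; then shape1 = μν and Var = μ(1−μ)/(ν+1).
ν = μ(1−μ)/Var − 1 = 0.245644/0.01759 − 1 = 12.9650.
shape1 = 0.566·12.9650 = 7.338, shape2 = 0.434·12.9650 = 5.627.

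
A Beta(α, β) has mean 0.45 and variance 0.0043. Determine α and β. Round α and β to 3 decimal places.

By moment matching, α+β = μ(1−μ)/σ² − 1 = (0.45·0.55)/0.0043 − 1 = 57.5581 − 1 = 56.5581.
Since α/(α+β) = μ, α = 0.45·56.5581 = 25.451 and β = 0.55·56.5581 = 31.107.

α = 25.451, β = 31.107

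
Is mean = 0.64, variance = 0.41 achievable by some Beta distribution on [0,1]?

For any Beta, Var(X) < E[X]·(1−E[X]).
Here μ(1−μ) = 0.64×0.36 = 0.2304, and 0.41 ≥ 0.2304.

No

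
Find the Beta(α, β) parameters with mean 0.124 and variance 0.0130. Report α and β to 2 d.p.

Let s = α+β. The Beta variance is μ(1−μ)/(s+1).
So s+1 = μ(1−μ)/σ² = (0.124×0.876)/0.0130 = 0.108624/0.0130 = 8.3557, giving s = 7.3557.
Then α = μs = 0.124×7.3557 = 0.91 and β = (1−μ)s = 0.876×7.3557 = 6.44.

α = 0.91, β = 6.44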